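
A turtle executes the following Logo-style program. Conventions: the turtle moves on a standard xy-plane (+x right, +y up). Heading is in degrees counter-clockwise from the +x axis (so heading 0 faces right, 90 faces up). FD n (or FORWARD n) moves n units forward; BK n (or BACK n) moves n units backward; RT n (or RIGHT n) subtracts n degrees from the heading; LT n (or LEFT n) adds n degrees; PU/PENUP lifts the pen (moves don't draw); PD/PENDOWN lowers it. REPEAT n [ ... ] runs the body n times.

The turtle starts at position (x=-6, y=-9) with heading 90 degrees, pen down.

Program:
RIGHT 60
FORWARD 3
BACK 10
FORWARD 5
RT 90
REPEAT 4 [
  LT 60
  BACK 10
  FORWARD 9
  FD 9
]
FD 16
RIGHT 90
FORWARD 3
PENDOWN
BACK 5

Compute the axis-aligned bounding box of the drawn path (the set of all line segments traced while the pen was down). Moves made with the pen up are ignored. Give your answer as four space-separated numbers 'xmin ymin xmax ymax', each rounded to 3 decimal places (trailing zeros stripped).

Executing turtle program step by step:
Start: pos=(-6,-9), heading=90, pen down
RT 60: heading 90 -> 30
FD 3: (-6,-9) -> (-3.402,-7.5) [heading=30, draw]
BK 10: (-3.402,-7.5) -> (-12.062,-12.5) [heading=30, draw]
FD 5: (-12.062,-12.5) -> (-7.732,-10) [heading=30, draw]
RT 90: heading 30 -> 300
REPEAT 4 [
  -- iteration 1/4 --
  LT 60: heading 300 -> 0
  BK 10: (-7.732,-10) -> (-17.732,-10) [heading=0, draw]
  FD 9: (-17.732,-10) -> (-8.732,-10) [heading=0, draw]
  FD 9: (-8.732,-10) -> (0.268,-10) [heading=0, draw]
  -- iteration 2/4 --
  LT 60: heading 0 -> 60
  BK 10: (0.268,-10) -> (-4.732,-18.66) [heading=60, draw]
  FD 9: (-4.732,-18.66) -> (-0.232,-10.866) [heading=60, draw]
  FD 9: (-0.232,-10.866) -> (4.268,-3.072) [heading=60, draw]
  -- iteration 3/4 --
  LT 60: heading 60 -> 120
  BK 10: (4.268,-3.072) -> (9.268,-11.732) [heading=120, draw]
  FD 9: (9.268,-11.732) -> (4.768,-3.938) [heading=120, draw]
  FD 9: (4.768,-3.938) -> (0.268,3.856) [heading=120, draw]
  -- iteration 4/4 --
  LT 60: heading 120 -> 180
  BK 10: (0.268,3.856) -> (10.268,3.856) [heading=180, draw]
  FD 9: (10.268,3.856) -> (1.268,3.856) [heading=180, draw]
  FD 9: (1.268,3.856) -> (-7.732,3.856) [heading=180, draw]
]
FD 16: (-7.732,3.856) -> (-23.732,3.856) [heading=180, draw]
RT 90: heading 180 -> 90
FD 3: (-23.732,3.856) -> (-23.732,6.856) [heading=90, draw]
PD: pen down
BK 5: (-23.732,6.856) -> (-23.732,1.856) [heading=90, draw]
Final: pos=(-23.732,1.856), heading=90, 18 segment(s) drawn

Segment endpoints: x in {-23.732, -17.732, -12.062, -8.732, -7.732, -7.732, -6, -4.732, -3.402, -0.232, 0.268, 0.268, 1.268, 4.268, 4.768, 9.268, 10.268}, y in {-18.66, -12.5, -11.732, -10.866, -10, -9, -7.5, -3.938, -3.072, 1.856, 3.856, 3.856, 3.856, 3.856, 3.856, 6.856}
xmin=-23.732, ymin=-18.66, xmax=10.268, ymax=6.856

Answer: -23.732 -18.66 10.268 6.856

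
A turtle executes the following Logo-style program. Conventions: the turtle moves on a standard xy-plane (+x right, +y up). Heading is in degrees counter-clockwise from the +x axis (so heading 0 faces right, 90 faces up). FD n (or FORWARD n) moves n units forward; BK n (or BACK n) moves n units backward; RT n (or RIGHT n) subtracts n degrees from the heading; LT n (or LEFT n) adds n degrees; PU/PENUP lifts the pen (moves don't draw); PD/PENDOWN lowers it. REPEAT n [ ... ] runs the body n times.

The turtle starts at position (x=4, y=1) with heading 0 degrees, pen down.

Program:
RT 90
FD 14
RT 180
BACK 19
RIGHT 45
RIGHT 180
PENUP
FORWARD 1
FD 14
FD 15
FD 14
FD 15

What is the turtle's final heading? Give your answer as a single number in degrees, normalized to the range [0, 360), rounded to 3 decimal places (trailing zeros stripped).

Executing turtle program step by step:
Start: pos=(4,1), heading=0, pen down
RT 90: heading 0 -> 270
FD 14: (4,1) -> (4,-13) [heading=270, draw]
RT 180: heading 270 -> 90
BK 19: (4,-13) -> (4,-32) [heading=90, draw]
RT 45: heading 90 -> 45
RT 180: heading 45 -> 225
PU: pen up
FD 1: (4,-32) -> (3.293,-32.707) [heading=225, move]
FD 14: (3.293,-32.707) -> (-6.607,-42.607) [heading=225, move]
FD 15: (-6.607,-42.607) -> (-17.213,-53.213) [heading=225, move]
FD 14: (-17.213,-53.213) -> (-27.113,-63.113) [heading=225, move]
FD 15: (-27.113,-63.113) -> (-37.719,-73.719) [heading=225, move]
Final: pos=(-37.719,-73.719), heading=225, 2 segment(s) drawn

Answer: 225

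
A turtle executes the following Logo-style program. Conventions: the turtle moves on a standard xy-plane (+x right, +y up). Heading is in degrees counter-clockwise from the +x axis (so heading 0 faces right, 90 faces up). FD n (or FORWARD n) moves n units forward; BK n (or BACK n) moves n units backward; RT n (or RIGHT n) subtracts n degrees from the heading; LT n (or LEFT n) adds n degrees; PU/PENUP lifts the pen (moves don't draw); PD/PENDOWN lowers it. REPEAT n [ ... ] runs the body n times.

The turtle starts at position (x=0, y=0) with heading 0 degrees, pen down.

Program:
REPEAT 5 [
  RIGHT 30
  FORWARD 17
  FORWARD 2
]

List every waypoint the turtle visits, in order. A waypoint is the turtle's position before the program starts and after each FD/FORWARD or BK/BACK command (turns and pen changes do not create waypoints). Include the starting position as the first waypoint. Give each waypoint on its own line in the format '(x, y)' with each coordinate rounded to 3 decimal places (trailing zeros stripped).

Executing turtle program step by step:
Start: pos=(0,0), heading=0, pen down
REPEAT 5 [
  -- iteration 1/5 --
  RT 30: heading 0 -> 330
  FD 17: (0,0) -> (14.722,-8.5) [heading=330, draw]
  FD 2: (14.722,-8.5) -> (16.454,-9.5) [heading=330, draw]
  -- iteration 2/5 --
  RT 30: heading 330 -> 300
  FD 17: (16.454,-9.5) -> (24.954,-24.222) [heading=300, draw]
  FD 2: (24.954,-24.222) -> (25.954,-25.954) [heading=300, draw]
  -- iteration 3/5 --
  RT 30: heading 300 -> 270
  FD 17: (25.954,-25.954) -> (25.954,-42.954) [heading=270, draw]
  FD 2: (25.954,-42.954) -> (25.954,-44.954) [heading=270, draw]
  -- iteration 4/5 --
  RT 30: heading 270 -> 240
  FD 17: (25.954,-44.954) -> (17.454,-59.677) [heading=240, draw]
  FD 2: (17.454,-59.677) -> (16.454,-61.409) [heading=240, draw]
  -- iteration 5/5 --
  RT 30: heading 240 -> 210
  FD 17: (16.454,-61.409) -> (1.732,-69.909) [heading=210, draw]
  FD 2: (1.732,-69.909) -> (0,-70.909) [heading=210, draw]
]
Final: pos=(0,-70.909), heading=210, 10 segment(s) drawn
Waypoints (11 total):
(0, 0)
(14.722, -8.5)
(16.454, -9.5)
(24.954, -24.222)
(25.954, -25.954)
(25.954, -42.954)
(25.954, -44.954)
(17.454, -59.677)
(16.454, -61.409)
(1.732, -69.909)
(0, -70.909)

Answer: (0, 0)
(14.722, -8.5)
(16.454, -9.5)
(24.954, -24.222)
(25.954, -25.954)
(25.954, -42.954)
(25.954, -44.954)
(17.454, -59.677)
(16.454, -61.409)
(1.732, -69.909)
(0, -70.909)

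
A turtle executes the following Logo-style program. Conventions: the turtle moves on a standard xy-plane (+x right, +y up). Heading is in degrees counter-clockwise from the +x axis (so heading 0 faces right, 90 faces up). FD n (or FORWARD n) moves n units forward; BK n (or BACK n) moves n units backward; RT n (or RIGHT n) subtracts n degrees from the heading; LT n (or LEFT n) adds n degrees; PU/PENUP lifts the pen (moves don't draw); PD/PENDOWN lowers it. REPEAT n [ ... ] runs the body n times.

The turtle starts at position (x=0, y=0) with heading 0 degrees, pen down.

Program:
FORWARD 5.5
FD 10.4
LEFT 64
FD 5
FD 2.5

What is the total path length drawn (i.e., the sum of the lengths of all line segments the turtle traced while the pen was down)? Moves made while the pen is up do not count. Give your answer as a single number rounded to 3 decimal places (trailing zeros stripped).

Answer: 23.4

Derivation:
Executing turtle program step by step:
Start: pos=(0,0), heading=0, pen down
FD 5.5: (0,0) -> (5.5,0) [heading=0, draw]
FD 10.4: (5.5,0) -> (15.9,0) [heading=0, draw]
LT 64: heading 0 -> 64
FD 5: (15.9,0) -> (18.092,4.494) [heading=64, draw]
FD 2.5: (18.092,4.494) -> (19.188,6.741) [heading=64, draw]
Final: pos=(19.188,6.741), heading=64, 4 segment(s) drawn

Segment lengths:
  seg 1: (0,0) -> (5.5,0), length = 5.5
  seg 2: (5.5,0) -> (15.9,0), length = 10.4
  seg 3: (15.9,0) -> (18.092,4.494), length = 5
  seg 4: (18.092,4.494) -> (19.188,6.741), length = 2.5
Total = 23.4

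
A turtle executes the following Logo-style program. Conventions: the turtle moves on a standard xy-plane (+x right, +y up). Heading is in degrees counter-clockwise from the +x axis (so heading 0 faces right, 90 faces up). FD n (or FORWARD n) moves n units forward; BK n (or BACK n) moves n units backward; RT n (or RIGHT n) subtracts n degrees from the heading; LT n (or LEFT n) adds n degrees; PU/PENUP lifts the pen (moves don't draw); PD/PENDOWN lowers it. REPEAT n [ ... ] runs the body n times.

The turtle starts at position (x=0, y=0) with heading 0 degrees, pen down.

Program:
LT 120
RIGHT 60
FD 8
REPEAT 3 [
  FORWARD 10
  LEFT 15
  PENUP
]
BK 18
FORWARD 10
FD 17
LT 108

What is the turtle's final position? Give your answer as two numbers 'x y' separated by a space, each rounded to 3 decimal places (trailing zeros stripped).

Answer: 9.259 43.941

Derivation:
Executing turtle program step by step:
Start: pos=(0,0), heading=0, pen down
LT 120: heading 0 -> 120
RT 60: heading 120 -> 60
FD 8: (0,0) -> (4,6.928) [heading=60, draw]
REPEAT 3 [
  -- iteration 1/3 --
  FD 10: (4,6.928) -> (9,15.588) [heading=60, draw]
  LT 15: heading 60 -> 75
  PU: pen up
  -- iteration 2/3 --
  FD 10: (9,15.588) -> (11.588,25.248) [heading=75, move]
  LT 15: heading 75 -> 90
  PU: pen up
  -- iteration 3/3 --
  FD 10: (11.588,25.248) -> (11.588,35.248) [heading=90, move]
  LT 15: heading 90 -> 105
  PU: pen up
]
BK 18: (11.588,35.248) -> (16.247,17.861) [heading=105, move]
FD 10: (16.247,17.861) -> (13.659,27.52) [heading=105, move]
FD 17: (13.659,27.52) -> (9.259,43.941) [heading=105, move]
LT 108: heading 105 -> 213
Final: pos=(9.259,43.941), heading=213, 2 segment(s) drawn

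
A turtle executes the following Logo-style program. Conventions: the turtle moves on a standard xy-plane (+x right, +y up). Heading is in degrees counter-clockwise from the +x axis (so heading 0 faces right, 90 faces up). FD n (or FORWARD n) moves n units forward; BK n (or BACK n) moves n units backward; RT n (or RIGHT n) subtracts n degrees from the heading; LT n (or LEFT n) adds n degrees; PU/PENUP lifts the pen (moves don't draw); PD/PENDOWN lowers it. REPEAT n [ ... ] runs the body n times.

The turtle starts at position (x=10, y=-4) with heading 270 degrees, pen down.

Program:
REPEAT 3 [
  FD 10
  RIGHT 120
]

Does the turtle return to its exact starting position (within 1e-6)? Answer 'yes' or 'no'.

Executing turtle program step by step:
Start: pos=(10,-4), heading=270, pen down
REPEAT 3 [
  -- iteration 1/3 --
  FD 10: (10,-4) -> (10,-14) [heading=270, draw]
  RT 120: heading 270 -> 150
  -- iteration 2/3 --
  FD 10: (10,-14) -> (1.34,-9) [heading=150, draw]
  RT 120: heading 150 -> 30
  -- iteration 3/3 --
  FD 10: (1.34,-9) -> (10,-4) [heading=30, draw]
  RT 120: heading 30 -> 270
]
Final: pos=(10,-4), heading=270, 3 segment(s) drawn

Start position: (10, -4)
Final position: (10, -4)
Distance = 0; < 1e-6 -> CLOSED

Answer: yes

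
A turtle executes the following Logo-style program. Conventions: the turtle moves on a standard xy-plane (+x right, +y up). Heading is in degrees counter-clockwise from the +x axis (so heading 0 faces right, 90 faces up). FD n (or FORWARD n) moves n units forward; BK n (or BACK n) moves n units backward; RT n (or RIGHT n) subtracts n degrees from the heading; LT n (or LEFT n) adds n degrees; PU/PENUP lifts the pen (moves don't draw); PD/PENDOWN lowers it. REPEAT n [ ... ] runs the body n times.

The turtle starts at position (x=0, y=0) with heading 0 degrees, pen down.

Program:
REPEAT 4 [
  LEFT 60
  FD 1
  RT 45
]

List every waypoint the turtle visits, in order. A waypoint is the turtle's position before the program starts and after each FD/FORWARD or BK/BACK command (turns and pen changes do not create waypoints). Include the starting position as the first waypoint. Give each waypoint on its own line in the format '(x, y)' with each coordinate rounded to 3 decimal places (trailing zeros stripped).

Answer: (0, 0)
(0.5, 0.866)
(0.759, 1.832)
(0.759, 2.832)
(0.5, 3.798)

Derivation:
Executing turtle program step by step:
Start: pos=(0,0), heading=0, pen down
REPEAT 4 [
  -- iteration 1/4 --
  LT 60: heading 0 -> 60
  FD 1: (0,0) -> (0.5,0.866) [heading=60, draw]
  RT 45: heading 60 -> 15
  -- iteration 2/4 --
  LT 60: heading 15 -> 75
  FD 1: (0.5,0.866) -> (0.759,1.832) [heading=75, draw]
  RT 45: heading 75 -> 30
  -- iteration 3/4 --
  LT 60: heading 30 -> 90
  FD 1: (0.759,1.832) -> (0.759,2.832) [heading=90, draw]
  RT 45: heading 90 -> 45
  -- iteration 4/4 --
  LT 60: heading 45 -> 105
  FD 1: (0.759,2.832) -> (0.5,3.798) [heading=105, draw]
  RT 45: heading 105 -> 60
]
Final: pos=(0.5,3.798), heading=60, 4 segment(s) drawn
Waypoints (5 total):
(0, 0)
(0.5, 0.866)
(0.759, 1.832)
(0.759, 2.832)
(0.5, 3.798)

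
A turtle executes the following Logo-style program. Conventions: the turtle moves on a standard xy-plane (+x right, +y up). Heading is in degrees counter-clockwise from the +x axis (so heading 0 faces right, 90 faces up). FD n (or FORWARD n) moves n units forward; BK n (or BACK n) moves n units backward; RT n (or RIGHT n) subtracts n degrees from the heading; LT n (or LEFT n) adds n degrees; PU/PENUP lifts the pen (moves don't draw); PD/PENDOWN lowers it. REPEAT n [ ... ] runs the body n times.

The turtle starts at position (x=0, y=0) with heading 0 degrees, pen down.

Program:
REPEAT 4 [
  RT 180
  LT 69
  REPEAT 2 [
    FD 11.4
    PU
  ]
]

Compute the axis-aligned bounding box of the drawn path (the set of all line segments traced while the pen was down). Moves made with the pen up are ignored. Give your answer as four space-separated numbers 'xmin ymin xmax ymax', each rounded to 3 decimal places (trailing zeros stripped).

Answer: -4.085 -10.643 0 0

Derivation:
Executing turtle program step by step:
Start: pos=(0,0), heading=0, pen down
REPEAT 4 [
  -- iteration 1/4 --
  RT 180: heading 0 -> 180
  LT 69: heading 180 -> 249
  REPEAT 2 [
    -- iteration 1/2 --
    FD 11.4: (0,0) -> (-4.085,-10.643) [heading=249, draw]
    PU: pen up
    -- iteration 2/2 --
    FD 11.4: (-4.085,-10.643) -> (-8.171,-21.286) [heading=249, move]
    PU: pen up
  ]
  -- iteration 2/4 --
  RT 180: heading 249 -> 69
  LT 69: heading 69 -> 138
  REPEAT 2 [
    -- iteration 1/2 --
    FD 11.4: (-8.171,-21.286) -> (-16.643,-13.658) [heading=138, move]
    PU: pen up
    -- iteration 2/2 --
    FD 11.4: (-16.643,-13.658) -> (-25.114,-6.029) [heading=138, move]
    PU: pen up
  ]
  -- iteration 3/4 --
  RT 180: heading 138 -> 318
  LT 69: heading 318 -> 27
  REPEAT 2 [
    -- iteration 1/2 --
    FD 11.4: (-25.114,-6.029) -> (-14.957,-0.854) [heading=27, move]
    PU: pen up
    -- iteration 2/2 --
    FD 11.4: (-14.957,-0.854) -> (-4.8,4.322) [heading=27, move]
    PU: pen up
  ]
  -- iteration 4/4 --
  RT 180: heading 27 -> 207
  LT 69: heading 207 -> 276
  REPEAT 2 [
    -- iteration 1/2 --
    FD 11.4: (-4.8,4.322) -> (-3.608,-7.016) [heading=276, move]
    PU: pen up
    -- iteration 2/2 --
    FD 11.4: (-3.608,-7.016) -> (-2.416,-18.354) [heading=276, move]
    PU: pen up
  ]
]
Final: pos=(-2.416,-18.354), heading=276, 1 segment(s) drawn

Segment endpoints: x in {-4.085, 0}, y in {-10.643, 0}
xmin=-4.085, ymin=-10.643, xmax=0, ymax=0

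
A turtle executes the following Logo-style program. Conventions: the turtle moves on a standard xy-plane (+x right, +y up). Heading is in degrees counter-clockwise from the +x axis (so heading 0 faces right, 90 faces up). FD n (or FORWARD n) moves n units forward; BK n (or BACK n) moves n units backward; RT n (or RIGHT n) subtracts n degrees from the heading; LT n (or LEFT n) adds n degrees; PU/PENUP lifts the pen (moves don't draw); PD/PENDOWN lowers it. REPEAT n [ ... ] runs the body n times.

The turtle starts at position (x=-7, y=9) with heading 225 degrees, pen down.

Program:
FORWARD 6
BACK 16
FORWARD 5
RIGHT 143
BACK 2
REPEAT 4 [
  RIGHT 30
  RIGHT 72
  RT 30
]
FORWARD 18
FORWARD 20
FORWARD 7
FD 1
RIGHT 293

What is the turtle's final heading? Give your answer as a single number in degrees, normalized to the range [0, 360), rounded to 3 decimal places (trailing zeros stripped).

Answer: 341

Derivation:
Executing turtle program step by step:
Start: pos=(-7,9), heading=225, pen down
FD 6: (-7,9) -> (-11.243,4.757) [heading=225, draw]
BK 16: (-11.243,4.757) -> (0.071,16.071) [heading=225, draw]
FD 5: (0.071,16.071) -> (-3.464,12.536) [heading=225, draw]
RT 143: heading 225 -> 82
BK 2: (-3.464,12.536) -> (-3.743,10.555) [heading=82, draw]
REPEAT 4 [
  -- iteration 1/4 --
  RT 30: heading 82 -> 52
  RT 72: heading 52 -> 340
  RT 30: heading 340 -> 310
  -- iteration 2/4 --
  RT 30: heading 310 -> 280
  RT 72: heading 280 -> 208
  RT 30: heading 208 -> 178
  -- iteration 3/4 --
  RT 30: heading 178 -> 148
  RT 72: heading 148 -> 76
  RT 30: heading 76 -> 46
  -- iteration 4/4 --
  RT 30: heading 46 -> 16
  RT 72: heading 16 -> 304
  RT 30: heading 304 -> 274
]
FD 18: (-3.743,10.555) -> (-2.487,-7.401) [heading=274, draw]
FD 20: (-2.487,-7.401) -> (-1.092,-27.352) [heading=274, draw]
FD 7: (-1.092,-27.352) -> (-0.604,-34.335) [heading=274, draw]
FD 1: (-0.604,-34.335) -> (-0.534,-35.333) [heading=274, draw]
RT 293: heading 274 -> 341
Final: pos=(-0.534,-35.333), heading=341, 8 segment(s) drawn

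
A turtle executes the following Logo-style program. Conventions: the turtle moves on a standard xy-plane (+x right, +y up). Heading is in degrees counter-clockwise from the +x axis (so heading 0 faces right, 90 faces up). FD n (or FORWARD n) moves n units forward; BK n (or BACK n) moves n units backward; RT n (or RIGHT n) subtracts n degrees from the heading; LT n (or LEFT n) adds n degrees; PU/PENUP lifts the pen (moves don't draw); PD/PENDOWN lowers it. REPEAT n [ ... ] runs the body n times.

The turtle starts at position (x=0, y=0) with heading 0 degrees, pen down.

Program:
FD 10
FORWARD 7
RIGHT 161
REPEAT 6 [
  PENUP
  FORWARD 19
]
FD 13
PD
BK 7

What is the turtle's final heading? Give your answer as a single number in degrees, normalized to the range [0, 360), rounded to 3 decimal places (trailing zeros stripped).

Executing turtle program step by step:
Start: pos=(0,0), heading=0, pen down
FD 10: (0,0) -> (10,0) [heading=0, draw]
FD 7: (10,0) -> (17,0) [heading=0, draw]
RT 161: heading 0 -> 199
REPEAT 6 [
  -- iteration 1/6 --
  PU: pen up
  FD 19: (17,0) -> (-0.965,-6.186) [heading=199, move]
  -- iteration 2/6 --
  PU: pen up
  FD 19: (-0.965,-6.186) -> (-18.93,-12.372) [heading=199, move]
  -- iteration 3/6 --
  PU: pen up
  FD 19: (-18.93,-12.372) -> (-36.895,-18.557) [heading=199, move]
  -- iteration 4/6 --
  PU: pen up
  FD 19: (-36.895,-18.557) -> (-54.859,-24.743) [heading=199, move]
  -- iteration 5/6 --
  PU: pen up
  FD 19: (-54.859,-24.743) -> (-72.824,-30.929) [heading=199, move]
  -- iteration 6/6 --
  PU: pen up
  FD 19: (-72.824,-30.929) -> (-90.789,-37.115) [heading=199, move]
]
FD 13: (-90.789,-37.115) -> (-103.081,-41.347) [heading=199, move]
PD: pen down
BK 7: (-103.081,-41.347) -> (-96.462,-39.068) [heading=199, draw]
Final: pos=(-96.462,-39.068), heading=199, 3 segment(s) drawn

Answer: 199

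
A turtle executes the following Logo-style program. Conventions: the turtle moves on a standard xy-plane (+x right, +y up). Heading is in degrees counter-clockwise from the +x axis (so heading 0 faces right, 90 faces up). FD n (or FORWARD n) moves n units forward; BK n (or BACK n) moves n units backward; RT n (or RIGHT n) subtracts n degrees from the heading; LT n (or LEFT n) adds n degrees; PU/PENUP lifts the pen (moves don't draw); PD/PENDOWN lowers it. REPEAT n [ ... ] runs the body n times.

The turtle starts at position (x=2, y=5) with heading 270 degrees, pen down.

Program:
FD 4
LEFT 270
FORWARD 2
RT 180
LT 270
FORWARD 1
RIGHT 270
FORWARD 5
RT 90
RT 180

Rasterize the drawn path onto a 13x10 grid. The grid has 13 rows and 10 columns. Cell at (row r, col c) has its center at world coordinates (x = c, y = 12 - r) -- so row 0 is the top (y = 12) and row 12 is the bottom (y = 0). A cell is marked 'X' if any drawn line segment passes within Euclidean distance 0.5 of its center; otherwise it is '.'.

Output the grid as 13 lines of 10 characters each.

Segment 0: (2,5) -> (2,1)
Segment 1: (2,1) -> (-0,1)
Segment 2: (-0,1) -> (-0,0)
Segment 3: (-0,0) -> (5,-0)

Answer: ..........
..........
..........
..........
..........
..........
..........
..X.......
..X.......
..X.......
..X.......
XXX.......
XXXXXX....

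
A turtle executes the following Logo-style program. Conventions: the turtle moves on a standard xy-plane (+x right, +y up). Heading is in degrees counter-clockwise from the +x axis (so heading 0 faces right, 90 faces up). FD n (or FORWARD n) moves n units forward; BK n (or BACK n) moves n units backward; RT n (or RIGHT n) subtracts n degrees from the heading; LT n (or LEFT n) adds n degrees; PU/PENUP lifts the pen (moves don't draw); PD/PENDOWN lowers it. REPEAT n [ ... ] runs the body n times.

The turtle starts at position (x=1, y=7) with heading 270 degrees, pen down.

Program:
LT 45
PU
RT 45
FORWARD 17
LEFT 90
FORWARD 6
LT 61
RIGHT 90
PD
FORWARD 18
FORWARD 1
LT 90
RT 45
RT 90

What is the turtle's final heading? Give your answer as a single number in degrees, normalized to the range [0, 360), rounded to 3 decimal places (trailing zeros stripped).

Answer: 286

Derivation:
Executing turtle program step by step:
Start: pos=(1,7), heading=270, pen down
LT 45: heading 270 -> 315
PU: pen up
RT 45: heading 315 -> 270
FD 17: (1,7) -> (1,-10) [heading=270, move]
LT 90: heading 270 -> 0
FD 6: (1,-10) -> (7,-10) [heading=0, move]
LT 61: heading 0 -> 61
RT 90: heading 61 -> 331
PD: pen down
FD 18: (7,-10) -> (22.743,-18.727) [heading=331, draw]
FD 1: (22.743,-18.727) -> (23.618,-19.211) [heading=331, draw]
LT 90: heading 331 -> 61
RT 45: heading 61 -> 16
RT 90: heading 16 -> 286
Final: pos=(23.618,-19.211), heading=286, 2 segment(s) drawn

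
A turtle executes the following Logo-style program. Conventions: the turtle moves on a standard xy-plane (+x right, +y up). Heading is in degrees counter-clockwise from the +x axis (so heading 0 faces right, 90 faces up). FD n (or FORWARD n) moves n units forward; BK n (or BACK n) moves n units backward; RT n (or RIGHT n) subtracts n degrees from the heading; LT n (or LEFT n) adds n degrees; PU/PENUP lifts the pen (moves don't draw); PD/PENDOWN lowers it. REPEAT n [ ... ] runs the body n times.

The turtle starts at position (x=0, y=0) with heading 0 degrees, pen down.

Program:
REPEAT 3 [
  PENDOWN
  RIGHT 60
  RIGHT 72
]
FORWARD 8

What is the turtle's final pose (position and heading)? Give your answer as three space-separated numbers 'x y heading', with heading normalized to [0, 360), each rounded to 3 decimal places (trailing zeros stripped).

Answer: 6.472 -4.702 324

Derivation:
Executing turtle program step by step:
Start: pos=(0,0), heading=0, pen down
REPEAT 3 [
  -- iteration 1/3 --
  PD: pen down
  RT 60: heading 0 -> 300
  RT 72: heading 300 -> 228
  -- iteration 2/3 --
  PD: pen down
  RT 60: heading 228 -> 168
  RT 72: heading 168 -> 96
  -- iteration 3/3 --
  PD: pen down
  RT 60: heading 96 -> 36
  RT 72: heading 36 -> 324
]
FD 8: (0,0) -> (6.472,-4.702) [heading=324, draw]
Final: pos=(6.472,-4.702), heading=324, 1 segment(s) drawn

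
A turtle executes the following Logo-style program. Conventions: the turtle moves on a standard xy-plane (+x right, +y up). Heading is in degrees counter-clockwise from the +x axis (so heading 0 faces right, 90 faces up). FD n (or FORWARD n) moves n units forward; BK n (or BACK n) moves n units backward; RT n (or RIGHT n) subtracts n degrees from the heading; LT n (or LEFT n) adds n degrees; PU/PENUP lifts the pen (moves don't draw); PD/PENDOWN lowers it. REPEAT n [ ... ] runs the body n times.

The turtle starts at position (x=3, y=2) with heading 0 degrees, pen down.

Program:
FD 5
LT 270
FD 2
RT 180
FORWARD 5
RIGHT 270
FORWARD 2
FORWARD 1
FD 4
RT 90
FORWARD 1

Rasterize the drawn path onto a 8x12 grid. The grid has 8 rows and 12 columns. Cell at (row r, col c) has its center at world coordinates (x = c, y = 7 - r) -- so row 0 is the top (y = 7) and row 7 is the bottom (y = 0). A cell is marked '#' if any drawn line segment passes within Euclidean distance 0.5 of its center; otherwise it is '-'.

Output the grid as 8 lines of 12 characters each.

Answer: ------------
-#----------
-########---
--------#---
--------#---
---######---
--------#---
--------#---

Derivation:
Segment 0: (3,2) -> (8,2)
Segment 1: (8,2) -> (8,0)
Segment 2: (8,0) -> (8,5)
Segment 3: (8,5) -> (6,5)
Segment 4: (6,5) -> (5,5)
Segment 5: (5,5) -> (1,5)
Segment 6: (1,5) -> (1,6)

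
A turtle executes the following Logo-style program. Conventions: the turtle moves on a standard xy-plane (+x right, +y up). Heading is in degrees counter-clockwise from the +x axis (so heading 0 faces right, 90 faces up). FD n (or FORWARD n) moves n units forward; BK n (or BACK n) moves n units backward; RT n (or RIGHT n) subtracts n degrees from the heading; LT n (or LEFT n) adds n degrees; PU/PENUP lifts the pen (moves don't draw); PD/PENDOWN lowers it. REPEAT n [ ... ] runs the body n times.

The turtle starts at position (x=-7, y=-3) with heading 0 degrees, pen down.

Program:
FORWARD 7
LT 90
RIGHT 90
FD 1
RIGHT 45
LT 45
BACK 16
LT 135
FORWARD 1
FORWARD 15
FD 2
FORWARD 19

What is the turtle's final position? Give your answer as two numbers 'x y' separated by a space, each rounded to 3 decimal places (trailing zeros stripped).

Answer: -41.163 23.163

Derivation:
Executing turtle program step by step:
Start: pos=(-7,-3), heading=0, pen down
FD 7: (-7,-3) -> (0,-3) [heading=0, draw]
LT 90: heading 0 -> 90
RT 90: heading 90 -> 0
FD 1: (0,-3) -> (1,-3) [heading=0, draw]
RT 45: heading 0 -> 315
LT 45: heading 315 -> 0
BK 16: (1,-3) -> (-15,-3) [heading=0, draw]
LT 135: heading 0 -> 135
FD 1: (-15,-3) -> (-15.707,-2.293) [heading=135, draw]
FD 15: (-15.707,-2.293) -> (-26.314,8.314) [heading=135, draw]
FD 2: (-26.314,8.314) -> (-27.728,9.728) [heading=135, draw]
FD 19: (-27.728,9.728) -> (-41.163,23.163) [heading=135, draw]
Final: pos=(-41.163,23.163), heading=135, 7 segment(s) drawn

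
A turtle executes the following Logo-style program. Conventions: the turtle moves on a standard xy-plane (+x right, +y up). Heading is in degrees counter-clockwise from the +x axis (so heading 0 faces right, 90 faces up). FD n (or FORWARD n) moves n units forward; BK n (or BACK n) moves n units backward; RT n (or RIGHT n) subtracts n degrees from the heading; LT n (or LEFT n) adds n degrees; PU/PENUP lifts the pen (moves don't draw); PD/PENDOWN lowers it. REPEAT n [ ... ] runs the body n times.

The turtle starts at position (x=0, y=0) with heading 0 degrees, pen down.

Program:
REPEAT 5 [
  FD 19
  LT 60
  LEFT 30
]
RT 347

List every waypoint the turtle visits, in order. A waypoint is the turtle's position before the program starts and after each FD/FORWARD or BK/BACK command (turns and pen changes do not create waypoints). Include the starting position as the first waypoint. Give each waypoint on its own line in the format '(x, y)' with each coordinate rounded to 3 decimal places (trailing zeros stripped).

Answer: (0, 0)
(19, 0)
(19, 19)
(0, 19)
(0, 0)
(19, 0)

Derivation:
Executing turtle program step by step:
Start: pos=(0,0), heading=0, pen down
REPEAT 5 [
  -- iteration 1/5 --
  FD 19: (0,0) -> (19,0) [heading=0, draw]
  LT 60: heading 0 -> 60
  LT 30: heading 60 -> 90
  -- iteration 2/5 --
  FD 19: (19,0) -> (19,19) [heading=90, draw]
  LT 60: heading 90 -> 150
  LT 30: heading 150 -> 180
  -- iteration 3/5 --
  FD 19: (19,19) -> (0,19) [heading=180, draw]
  LT 60: heading 180 -> 240
  LT 30: heading 240 -> 270
  -- iteration 4/5 --
  FD 19: (0,19) -> (0,0) [heading=270, draw]
  LT 60: heading 270 -> 330
  LT 30: heading 330 -> 0
  -- iteration 5/5 --
  FD 19: (0,0) -> (19,0) [heading=0, draw]
  LT 60: heading 0 -> 60
  LT 30: heading 60 -> 90
]
RT 347: heading 90 -> 103
Final: pos=(19,0), heading=103, 5 segment(s) drawn
Waypoints (6 total):
(0, 0)
(19, 0)
(19, 19)
(0, 19)
(0, 0)
(19, 0)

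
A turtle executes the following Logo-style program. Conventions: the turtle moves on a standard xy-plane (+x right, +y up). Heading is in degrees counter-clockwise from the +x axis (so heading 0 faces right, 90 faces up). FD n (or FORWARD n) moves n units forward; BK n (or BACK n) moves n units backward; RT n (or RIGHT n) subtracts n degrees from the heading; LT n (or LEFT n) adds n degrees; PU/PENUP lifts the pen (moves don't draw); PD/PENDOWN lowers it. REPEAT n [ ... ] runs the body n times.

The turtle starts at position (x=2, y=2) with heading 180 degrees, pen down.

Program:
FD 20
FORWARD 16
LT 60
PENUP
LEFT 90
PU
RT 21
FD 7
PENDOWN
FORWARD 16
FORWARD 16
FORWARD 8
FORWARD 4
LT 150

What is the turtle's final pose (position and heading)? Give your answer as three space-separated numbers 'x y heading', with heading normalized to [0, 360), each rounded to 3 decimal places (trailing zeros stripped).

Executing turtle program step by step:
Start: pos=(2,2), heading=180, pen down
FD 20: (2,2) -> (-18,2) [heading=180, draw]
FD 16: (-18,2) -> (-34,2) [heading=180, draw]
LT 60: heading 180 -> 240
PU: pen up
LT 90: heading 240 -> 330
PU: pen up
RT 21: heading 330 -> 309
FD 7: (-34,2) -> (-29.595,-3.44) [heading=309, move]
PD: pen down
FD 16: (-29.595,-3.44) -> (-19.526,-15.874) [heading=309, draw]
FD 16: (-19.526,-15.874) -> (-9.457,-28.309) [heading=309, draw]
FD 8: (-9.457,-28.309) -> (-4.422,-34.526) [heading=309, draw]
FD 4: (-4.422,-34.526) -> (-1.905,-37.634) [heading=309, draw]
LT 150: heading 309 -> 99
Final: pos=(-1.905,-37.634), heading=99, 6 segment(s) drawn

Answer: -1.905 -37.634 99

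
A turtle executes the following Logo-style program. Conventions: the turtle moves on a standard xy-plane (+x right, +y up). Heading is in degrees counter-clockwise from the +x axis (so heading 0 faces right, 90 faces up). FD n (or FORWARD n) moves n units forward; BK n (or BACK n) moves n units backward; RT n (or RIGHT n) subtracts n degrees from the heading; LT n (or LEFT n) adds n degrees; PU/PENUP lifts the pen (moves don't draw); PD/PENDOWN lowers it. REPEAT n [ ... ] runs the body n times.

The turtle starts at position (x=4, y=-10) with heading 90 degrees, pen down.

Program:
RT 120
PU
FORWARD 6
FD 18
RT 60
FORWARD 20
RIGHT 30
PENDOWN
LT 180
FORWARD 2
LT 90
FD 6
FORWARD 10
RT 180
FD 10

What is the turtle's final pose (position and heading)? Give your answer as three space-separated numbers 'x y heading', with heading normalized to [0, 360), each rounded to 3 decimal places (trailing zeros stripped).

Executing turtle program step by step:
Start: pos=(4,-10), heading=90, pen down
RT 120: heading 90 -> 330
PU: pen up
FD 6: (4,-10) -> (9.196,-13) [heading=330, move]
FD 18: (9.196,-13) -> (24.785,-22) [heading=330, move]
RT 60: heading 330 -> 270
FD 20: (24.785,-22) -> (24.785,-42) [heading=270, move]
RT 30: heading 270 -> 240
PD: pen down
LT 180: heading 240 -> 60
FD 2: (24.785,-42) -> (25.785,-40.268) [heading=60, draw]
LT 90: heading 60 -> 150
FD 6: (25.785,-40.268) -> (20.588,-37.268) [heading=150, draw]
FD 10: (20.588,-37.268) -> (11.928,-32.268) [heading=150, draw]
RT 180: heading 150 -> 330
FD 10: (11.928,-32.268) -> (20.588,-37.268) [heading=330, draw]
Final: pos=(20.588,-37.268), heading=330, 4 segment(s) drawn

Answer: 20.588 -37.268 330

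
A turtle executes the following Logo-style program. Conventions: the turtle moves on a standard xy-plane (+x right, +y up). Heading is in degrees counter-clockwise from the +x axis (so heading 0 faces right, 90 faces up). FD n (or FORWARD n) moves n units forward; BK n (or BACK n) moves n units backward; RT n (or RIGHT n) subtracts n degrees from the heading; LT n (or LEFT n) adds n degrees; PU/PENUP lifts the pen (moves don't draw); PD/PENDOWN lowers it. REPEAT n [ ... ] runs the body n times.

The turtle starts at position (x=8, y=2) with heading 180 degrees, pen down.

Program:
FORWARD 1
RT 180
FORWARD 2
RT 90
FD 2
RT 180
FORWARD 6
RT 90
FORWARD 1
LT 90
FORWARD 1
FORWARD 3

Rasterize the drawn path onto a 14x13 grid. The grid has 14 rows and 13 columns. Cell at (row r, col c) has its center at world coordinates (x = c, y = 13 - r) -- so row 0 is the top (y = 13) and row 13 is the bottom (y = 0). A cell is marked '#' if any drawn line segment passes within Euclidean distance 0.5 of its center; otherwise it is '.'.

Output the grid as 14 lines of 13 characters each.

Answer: .............
.............
.............
..........#..
..........#..
..........#..
..........#..
.........##..
.........#...
.........#...
.........#...
.......###...
.........#...
.........#...

Derivation:
Segment 0: (8,2) -> (7,2)
Segment 1: (7,2) -> (9,2)
Segment 2: (9,2) -> (9,0)
Segment 3: (9,0) -> (9,6)
Segment 4: (9,6) -> (10,6)
Segment 5: (10,6) -> (10,7)
Segment 6: (10,7) -> (10,10)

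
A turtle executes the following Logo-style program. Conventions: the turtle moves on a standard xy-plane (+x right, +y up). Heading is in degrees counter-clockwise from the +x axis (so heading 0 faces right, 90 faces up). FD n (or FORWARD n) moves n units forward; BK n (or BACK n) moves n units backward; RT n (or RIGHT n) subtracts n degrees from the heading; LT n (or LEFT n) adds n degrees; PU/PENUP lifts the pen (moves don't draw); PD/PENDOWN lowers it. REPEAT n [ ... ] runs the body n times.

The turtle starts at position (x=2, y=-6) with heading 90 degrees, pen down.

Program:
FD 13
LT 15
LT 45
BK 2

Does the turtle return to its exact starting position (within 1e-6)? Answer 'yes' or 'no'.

Executing turtle program step by step:
Start: pos=(2,-6), heading=90, pen down
FD 13: (2,-6) -> (2,7) [heading=90, draw]
LT 15: heading 90 -> 105
LT 45: heading 105 -> 150
BK 2: (2,7) -> (3.732,6) [heading=150, draw]
Final: pos=(3.732,6), heading=150, 2 segment(s) drawn

Start position: (2, -6)
Final position: (3.732, 6)
Distance = 12.124; >= 1e-6 -> NOT closed

Answer: no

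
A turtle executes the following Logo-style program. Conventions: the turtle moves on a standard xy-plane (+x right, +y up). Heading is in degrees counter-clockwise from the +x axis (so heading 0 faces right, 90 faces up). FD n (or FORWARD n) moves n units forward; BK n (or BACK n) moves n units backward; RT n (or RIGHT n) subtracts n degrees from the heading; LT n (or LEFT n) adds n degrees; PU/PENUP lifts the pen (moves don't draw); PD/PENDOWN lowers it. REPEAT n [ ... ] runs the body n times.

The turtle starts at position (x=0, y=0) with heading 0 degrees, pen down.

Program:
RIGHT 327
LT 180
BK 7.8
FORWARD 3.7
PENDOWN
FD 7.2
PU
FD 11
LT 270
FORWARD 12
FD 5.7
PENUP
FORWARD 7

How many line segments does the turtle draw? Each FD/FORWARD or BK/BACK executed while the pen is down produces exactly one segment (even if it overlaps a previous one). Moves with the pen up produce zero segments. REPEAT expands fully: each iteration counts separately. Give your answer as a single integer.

Answer: 3

Derivation:
Executing turtle program step by step:
Start: pos=(0,0), heading=0, pen down
RT 327: heading 0 -> 33
LT 180: heading 33 -> 213
BK 7.8: (0,0) -> (6.542,4.248) [heading=213, draw]
FD 3.7: (6.542,4.248) -> (3.439,2.233) [heading=213, draw]
PD: pen down
FD 7.2: (3.439,2.233) -> (-2.6,-1.688) [heading=213, draw]
PU: pen up
FD 11: (-2.6,-1.688) -> (-11.825,-7.679) [heading=213, move]
LT 270: heading 213 -> 123
FD 12: (-11.825,-7.679) -> (-18.361,2.385) [heading=123, move]
FD 5.7: (-18.361,2.385) -> (-21.465,7.165) [heading=123, move]
PU: pen up
FD 7: (-21.465,7.165) -> (-25.278,13.036) [heading=123, move]
Final: pos=(-25.278,13.036), heading=123, 3 segment(s) drawn
Segments drawn: 3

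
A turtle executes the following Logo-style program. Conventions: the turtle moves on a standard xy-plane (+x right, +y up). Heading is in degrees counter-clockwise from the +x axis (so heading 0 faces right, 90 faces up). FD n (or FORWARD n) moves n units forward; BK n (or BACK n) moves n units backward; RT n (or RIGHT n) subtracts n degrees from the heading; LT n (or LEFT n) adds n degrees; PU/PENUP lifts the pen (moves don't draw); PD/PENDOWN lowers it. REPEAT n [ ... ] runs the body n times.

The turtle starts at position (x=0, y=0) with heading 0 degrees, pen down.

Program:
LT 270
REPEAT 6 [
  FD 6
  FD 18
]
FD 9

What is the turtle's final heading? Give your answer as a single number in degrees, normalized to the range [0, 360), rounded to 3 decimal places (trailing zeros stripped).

Answer: 270

Derivation:
Executing turtle program step by step:
Start: pos=(0,0), heading=0, pen down
LT 270: heading 0 -> 270
REPEAT 6 [
  -- iteration 1/6 --
  FD 6: (0,0) -> (0,-6) [heading=270, draw]
  FD 18: (0,-6) -> (0,-24) [heading=270, draw]
  -- iteration 2/6 --
  FD 6: (0,-24) -> (0,-30) [heading=270, draw]
  FD 18: (0,-30) -> (0,-48) [heading=270, draw]
  -- iteration 3/6 --
  FD 6: (0,-48) -> (0,-54) [heading=270, draw]
  FD 18: (0,-54) -> (0,-72) [heading=270, draw]
  -- iteration 4/6 --
  FD 6: (0,-72) -> (0,-78) [heading=270, draw]
  FD 18: (0,-78) -> (0,-96) [heading=270, draw]
  -- iteration 5/6 --
  FD 6: (0,-96) -> (0,-102) [heading=270, draw]
  FD 18: (0,-102) -> (0,-120) [heading=270, draw]
  -- iteration 6/6 --
  FD 6: (0,-120) -> (0,-126) [heading=270, draw]
  FD 18: (0,-126) -> (0,-144) [heading=270, draw]
]
FD 9: (0,-144) -> (0,-153) [heading=270, draw]
Final: pos=(0,-153), heading=270, 13 segment(s) drawn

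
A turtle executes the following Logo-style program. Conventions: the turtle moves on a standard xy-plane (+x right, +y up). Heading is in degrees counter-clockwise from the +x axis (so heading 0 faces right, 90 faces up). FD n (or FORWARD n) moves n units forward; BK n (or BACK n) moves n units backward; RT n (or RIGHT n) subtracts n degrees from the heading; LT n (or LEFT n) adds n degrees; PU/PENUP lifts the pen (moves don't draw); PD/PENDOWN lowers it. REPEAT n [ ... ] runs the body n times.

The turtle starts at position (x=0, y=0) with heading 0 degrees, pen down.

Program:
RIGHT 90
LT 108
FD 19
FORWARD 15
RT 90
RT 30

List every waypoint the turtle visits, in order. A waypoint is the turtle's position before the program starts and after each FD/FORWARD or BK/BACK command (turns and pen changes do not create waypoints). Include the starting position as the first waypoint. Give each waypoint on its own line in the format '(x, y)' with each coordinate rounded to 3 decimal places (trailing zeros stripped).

Executing turtle program step by step:
Start: pos=(0,0), heading=0, pen down
RT 90: heading 0 -> 270
LT 108: heading 270 -> 18
FD 19: (0,0) -> (18.07,5.871) [heading=18, draw]
FD 15: (18.07,5.871) -> (32.336,10.507) [heading=18, draw]
RT 90: heading 18 -> 288
RT 30: heading 288 -> 258
Final: pos=(32.336,10.507), heading=258, 2 segment(s) drawn
Waypoints (3 total):
(0, 0)
(18.07, 5.871)
(32.336, 10.507)

Answer: (0, 0)
(18.07, 5.871)
(32.336, 10.507)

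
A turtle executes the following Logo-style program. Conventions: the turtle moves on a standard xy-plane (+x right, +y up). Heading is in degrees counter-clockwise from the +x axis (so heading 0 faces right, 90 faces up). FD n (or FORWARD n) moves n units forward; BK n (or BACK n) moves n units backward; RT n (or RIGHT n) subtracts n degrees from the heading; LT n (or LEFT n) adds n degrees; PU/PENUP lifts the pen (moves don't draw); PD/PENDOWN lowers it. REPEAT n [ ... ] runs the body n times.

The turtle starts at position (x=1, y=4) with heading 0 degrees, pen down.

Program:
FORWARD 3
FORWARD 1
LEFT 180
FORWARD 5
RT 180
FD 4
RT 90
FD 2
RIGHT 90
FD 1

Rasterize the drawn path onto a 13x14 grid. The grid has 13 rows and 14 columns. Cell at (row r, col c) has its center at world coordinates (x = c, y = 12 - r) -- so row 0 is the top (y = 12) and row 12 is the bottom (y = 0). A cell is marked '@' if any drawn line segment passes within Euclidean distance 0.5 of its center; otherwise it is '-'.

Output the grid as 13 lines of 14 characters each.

Segment 0: (1,4) -> (4,4)
Segment 1: (4,4) -> (5,4)
Segment 2: (5,4) -> (0,4)
Segment 3: (0,4) -> (4,4)
Segment 4: (4,4) -> (4,2)
Segment 5: (4,2) -> (3,2)

Answer: --------------
--------------
--------------
--------------
--------------
--------------
--------------
--------------
@@@@@@--------
----@---------
---@@---------
--------------
--------------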